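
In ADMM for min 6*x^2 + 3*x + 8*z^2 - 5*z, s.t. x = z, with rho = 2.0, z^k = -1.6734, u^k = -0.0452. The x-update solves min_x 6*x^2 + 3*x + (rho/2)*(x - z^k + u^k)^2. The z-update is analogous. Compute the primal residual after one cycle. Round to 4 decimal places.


ADMM iteration with rho = 2.0, z^k = -1.6734, u^k = -0.0452
Step 1: x-update.
Minimize 6*x^2 + 3*x + (2.0/2)*(x + 1.6734 - 0.0452)^2
FOC: (2*6 + 2.0)*x = -3 + 2.0*(-1.6734 + 0.0452)
x^{k+1} = -0.4469
Step 2: z-update.
Minimize 8*z^2 - 5*z + (2.0/2)*(-0.4469 - z - 0.0452)^2
FOC: (2*8 + 2.0)*z = 5 + 2.0*(-0.4469 - 0.0452)
z^{k+1} = 0.2231
Step 3: u-update.
u^{k+1} = -0.0452 - 0.4469 - 0.2231 = -0.7152
Step 4: Primal residual = |-0.4469 - 0.2231| = 0.67


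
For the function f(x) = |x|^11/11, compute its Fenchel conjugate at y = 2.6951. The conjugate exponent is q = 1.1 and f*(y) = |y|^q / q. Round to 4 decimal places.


The conjugate exponent q satisfies 1/p + 1/q = 1.
p = 11, so q = 11/(11 - 1) = 1.1
|y|^q = 2.6951^1.1 = 2.976
f*(2.6951) = 2.976 / 1.1 = 2.7055


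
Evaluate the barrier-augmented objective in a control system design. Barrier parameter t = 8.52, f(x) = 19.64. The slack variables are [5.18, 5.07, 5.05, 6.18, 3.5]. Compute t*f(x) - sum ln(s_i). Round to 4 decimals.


Step 1: Compute log-barrier.
ln values: [1.6448, 1.6233, 1.6194, 1.8213, 1.2528]
phi = -(1.6448 + 1.6233 + 1.6194 + 1.8213 + 1.2528) = -7.9616
Step 2: Compute augmented objective.
t*f(x) = 8.52*19.64 = 167.3328
Total = 167.3328 - 7.9616 = 159.3712


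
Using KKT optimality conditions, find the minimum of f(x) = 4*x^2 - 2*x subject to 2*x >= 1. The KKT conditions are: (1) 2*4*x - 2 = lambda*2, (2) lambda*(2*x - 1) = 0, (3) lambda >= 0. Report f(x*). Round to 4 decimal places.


Step 1: Try lambda = 0 (constraint inactive).
x_unc = 2/(2*4) = 0.25
Check: 2*0.25 = 0.5 < 1 -- violated!
Step 2: Constraint must be active: 2*x = 1
x* = 1/2 = 0.5
lambda = (2*4*0.5 - 2)/2 = 1.0
Step 3: Compute optimal value.
f(x*) = 4*0.5^2 - 2*0.5 = 0.0


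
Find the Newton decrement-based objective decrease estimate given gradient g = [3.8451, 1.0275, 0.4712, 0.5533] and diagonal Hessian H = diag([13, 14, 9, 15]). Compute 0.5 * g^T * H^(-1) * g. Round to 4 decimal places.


Step 1: H is diagonal, so H^(-1) * g = [0.2958, 0.0734, 0.0524, 0.0369].
Step 2: g^T H^(-1) g = sum_i g_i^2 / H_ii
  = (3.8451)^2/13 + (1.0275)^2/14 + (0.4712)^2/9 + (0.5533)^2/15
  = 1.1373 + 0.0754 + 0.0247 + 0.0204 = 1.2578
Step 3: Objective decrease = 0.5 * g^T H^(-1) g = 0.6289


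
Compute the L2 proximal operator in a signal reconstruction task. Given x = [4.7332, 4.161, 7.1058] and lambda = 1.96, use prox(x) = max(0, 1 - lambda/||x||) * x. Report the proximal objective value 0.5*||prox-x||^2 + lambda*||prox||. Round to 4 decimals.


Step 1: Compute ||x||.
||x|| = 9.4979
Step 2: Compute scaling factor.
scale = max(0, 1 - 1.96/9.4979) = 0.7936
Step 3: prox(x) = [3.7564, 3.3023, 5.6394]
||prox(x)|| = 7.5379
Step 4: Proximal objective.
0.5*||prox-x||^2 = 1.9208
lambda*||prox|| = 14.7743
Total = 16.695


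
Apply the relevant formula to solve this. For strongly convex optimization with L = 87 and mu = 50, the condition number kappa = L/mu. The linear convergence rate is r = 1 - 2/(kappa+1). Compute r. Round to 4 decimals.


Step 1: Compute the condition number.
kappa = L/mu = 87/50 = 1.74
Step 2: Compute the convergence rate.
r = 1 - 2/(kappa + 1) = 1 - 2*mu/(L + mu) = (L - mu)/(L + mu) = 37/137 = 0.2701


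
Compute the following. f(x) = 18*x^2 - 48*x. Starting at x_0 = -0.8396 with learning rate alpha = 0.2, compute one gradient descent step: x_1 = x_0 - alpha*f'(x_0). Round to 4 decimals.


We compute the gradient at x_0 and apply the update.
f'(x) = 36*x - 48
f'(-0.8396) = 36*-0.8396 - 48 = -78.2256
x_1 = -0.8396 - 0.2*-78.2256 = 14.8055


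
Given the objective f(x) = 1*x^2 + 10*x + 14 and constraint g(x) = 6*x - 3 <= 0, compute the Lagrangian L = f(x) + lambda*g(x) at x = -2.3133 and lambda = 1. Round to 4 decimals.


Step 1: Evaluate f(x).
f(-2.3133) = 1*(-2.3133)^2 + 10*(-2.3133) + 14 = -3.7816
Step 2: Evaluate g(x).
g(-2.3133) = 6*-2.3133 - 3 = -16.8798
Step 3: Compute Lagrangian.
L = -3.7816 + 1*-16.8798 = -20.6614


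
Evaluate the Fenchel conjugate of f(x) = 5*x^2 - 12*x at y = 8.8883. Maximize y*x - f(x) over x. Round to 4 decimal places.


f*(y) = sup_x {y*x - a*x^2 - b*x} = sup_x {(y-b)*x - a*x^2}
FOC: (y - b) - 2a*x = 0 => x* = (y - b)/(2a)
x* = (8.8883 + 12)/(2*5) = 2.0888
f*(8.8883) = (y-b)^2/(4a) = (8.8883 + 12)^2/(4*5)
= 436.3211/20 = 21.8161


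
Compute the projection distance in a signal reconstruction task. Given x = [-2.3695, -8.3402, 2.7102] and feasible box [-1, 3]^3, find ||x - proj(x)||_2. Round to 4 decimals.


Project each component onto [-1, 3].
clip(-2.3695) = -1.0, clip(-8.3402) = -1.0, clip(2.7102) = 2.7102
Projection = [-1.0, -1.0, 2.7102]
Squared diffs: [1.8755, 53.8785, 0.0]
Distance = sqrt(55.754) = 7.4669


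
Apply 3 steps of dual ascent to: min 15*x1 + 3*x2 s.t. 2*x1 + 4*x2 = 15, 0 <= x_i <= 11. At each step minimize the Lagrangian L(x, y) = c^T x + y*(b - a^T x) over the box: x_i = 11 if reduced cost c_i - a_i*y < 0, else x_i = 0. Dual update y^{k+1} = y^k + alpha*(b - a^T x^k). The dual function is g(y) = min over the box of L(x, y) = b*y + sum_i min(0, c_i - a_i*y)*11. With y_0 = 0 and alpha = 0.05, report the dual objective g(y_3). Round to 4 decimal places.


Dual ascent for LP: min 15*x1 + 3*x2, 2*x1 + 4*x2 = 15, 0 <= x_i <= 11
Step 1: y^k = 0.0, reduced costs: (15.0, 3.0)
  x^k = (0.0, 0.0), subgradient = b - a^T x = 15.0
  y^{k+1} = 0.0 + 0.05*15.0 = 0.75
Step 2: y^k = 0.75, reduced costs: (13.5, 0.0)
  x^k = (0.0, 0.0), subgradient = b - a^T x = 15.0
  y^{k+1} = 0.75 + 0.05*15.0 = 1.5
Step 3: y^k = 1.5, reduced costs: (12.0, -3.0)
  x^k = (0.0, 11.0), subgradient = b - a^T x = -29.0
  y^{k+1} = 1.5 + 0.05*-29.0 = 0.05
Dual objective at y_3 = 0.05: reduced costs (14.9, 2.8), box minimizer x = (0.0, 0.0)
g(y_3) = b*y + (c1 - a1*y)*x1 + (c2 - a2*y)*x2 = 15*0.05 + 14.9*0.0 + 2.8*0.0 = 0.75 + 0.0 + 0.0 = 0.75


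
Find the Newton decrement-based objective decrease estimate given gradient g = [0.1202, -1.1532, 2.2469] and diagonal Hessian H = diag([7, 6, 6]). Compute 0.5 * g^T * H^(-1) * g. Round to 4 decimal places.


Step 1: H is diagonal, so H^(-1) * g = [0.0172, -0.1922, 0.3745].
Step 2: g^T H^(-1) g = sum_i g_i^2 / H_ii
  = (0.1202)^2/7 + (-1.1532)^2/6 + (2.2469)^2/6
  = 0.0021 + 0.2216 + 0.8414 = 1.0651
Step 3: Objective decrease = 0.5 * g^T H^(-1) g = 0.5326


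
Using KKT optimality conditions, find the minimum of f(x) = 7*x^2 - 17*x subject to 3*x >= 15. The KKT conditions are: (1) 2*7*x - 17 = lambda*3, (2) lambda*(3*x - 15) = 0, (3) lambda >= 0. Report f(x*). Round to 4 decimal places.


Step 1: Try lambda = 0 (constraint inactive).
x_unc = 17/(2*7) = 1.2143
Check: 3*1.2143 = 3.6429 < 15 -- violated!
Step 2: Constraint must be active: 3*x = 15
x* = 15/3 = 5.0
lambda = (2*7*5.0 - 17)/3 = 17.6667
Step 3: Compute optimal value.
f(x*) = 7*5.0^2 - 17*5.0 = 90.0


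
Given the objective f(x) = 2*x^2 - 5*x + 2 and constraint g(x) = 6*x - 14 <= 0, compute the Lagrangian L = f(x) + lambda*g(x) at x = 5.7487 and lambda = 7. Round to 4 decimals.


Step 1: Evaluate f(x).
f(5.7487) = 2*5.7487^2 - 5*5.7487 + 2 = 39.3516
Step 2: Evaluate g(x).
g(5.7487) = 6*5.7487 - 14 = 20.4922
Step 3: Compute Lagrangian.
L = 39.3516 + 7*20.4922 = 182.797


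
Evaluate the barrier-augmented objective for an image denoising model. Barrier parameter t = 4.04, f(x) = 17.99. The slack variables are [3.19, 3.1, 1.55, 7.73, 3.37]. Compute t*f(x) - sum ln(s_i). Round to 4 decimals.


Step 1: Compute log-barrier.
ln values: [1.16, 1.1314, 0.4383, 2.0451, 1.2149]
phi = -(1.16 + 1.1314 + 0.4383 + 2.0451 + 1.2149) = -5.9897
Step 2: Compute augmented objective.
t*f(x) = 4.04*17.99 = 72.6796
Total = 72.6796 - 5.9897 = 66.6899


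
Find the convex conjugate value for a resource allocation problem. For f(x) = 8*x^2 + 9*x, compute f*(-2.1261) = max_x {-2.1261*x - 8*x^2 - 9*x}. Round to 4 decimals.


f*(y) = sup_x {y*x - a*x^2 - b*x} = sup_x {(y-b)*x - a*x^2}
FOC: (y - b) - 2a*x = 0 => x* = (y - b)/(2a)
x* = (-2.1261 - 9)/(2*8) = -0.6954
f*(-2.1261) = (y-b)^2/(4a) = (-2.1261 - 9)^2/(4*8)
= 123.7901/32 = 3.8684


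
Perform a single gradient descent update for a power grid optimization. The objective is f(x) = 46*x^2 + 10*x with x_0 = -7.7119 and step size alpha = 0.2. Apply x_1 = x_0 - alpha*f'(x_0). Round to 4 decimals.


We compute the gradient at x_0 and apply the update.
f'(x) = 92*x + 10
f'(-7.7119) = 92*-7.7119 + 10 = -699.4948
x_1 = -7.7119 - 0.2*-699.4948 = 132.1871


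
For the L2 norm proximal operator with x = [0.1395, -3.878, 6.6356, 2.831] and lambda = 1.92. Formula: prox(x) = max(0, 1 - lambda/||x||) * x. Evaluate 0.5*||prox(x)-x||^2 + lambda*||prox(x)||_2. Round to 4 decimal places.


Step 1: Compute ||x||.
||x|| = 8.1917
Step 2: Compute scaling factor.
scale = max(0, 1 - 1.92/8.1917) = 0.7656
Step 3: prox(x) = [0.1068, -2.9691, 5.0803, 2.1675]
||prox(x)|| = 6.2717
Step 4: Proximal objective.
0.5*||prox-x||^2 = 1.8432
lambda*||prox|| = 12.0417
Total = 13.8849


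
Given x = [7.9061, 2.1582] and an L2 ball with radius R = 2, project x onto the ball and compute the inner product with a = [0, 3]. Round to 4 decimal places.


Step 1: Compute ||x|| (intermediates to 6 decimals).
||x|| = sqrt(7.9061^2 + 2.1582^2) = 8.195379
Step 2: Project.
Since ||x|| > R, scale = R/||x|| = 2/8.195379 = 0.24404, proj(x) = scale * x
proj(x) = [1.929405, 0.526687]
Step 3: Dot product.
a^T * proj(x) = 0*1.929405 + 3*0.526687 = 1.5801


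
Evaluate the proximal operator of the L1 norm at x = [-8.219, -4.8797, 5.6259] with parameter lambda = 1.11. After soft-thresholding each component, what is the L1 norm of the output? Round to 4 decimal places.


Soft-thresholding with lambda = 1.11:
prox(-8.219) = sign(-8.219)*max(|-8.219| - 1.11, 0) = -7.109
prox(-4.8797) = sign(-4.8797)*max(|-4.8797| - 1.11, 0) = -3.7697
prox(5.6259) = sign(5.6259)*max(|5.6259| - 1.11, 0) = 4.5159
prox(x) = [-7.109, -3.7697, 4.5159]
||prox(x)||_1 = 7.109 + 3.7697 + 4.5159 = 15.3946


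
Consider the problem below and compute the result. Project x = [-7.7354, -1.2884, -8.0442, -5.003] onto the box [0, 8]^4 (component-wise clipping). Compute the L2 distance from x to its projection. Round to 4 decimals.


Project each component onto [0, 8].
clip(-7.7354) = 0.0, clip(-1.2884) = 0.0, clip(-8.0442) = 0.0, clip(-5.003) = 0.0
Projection = [0.0, 0.0, 0.0, 0.0]
Squared diffs: [59.8364, 1.66, 64.7092, 25.03]
Distance = sqrt(151.2356) = 12.2978


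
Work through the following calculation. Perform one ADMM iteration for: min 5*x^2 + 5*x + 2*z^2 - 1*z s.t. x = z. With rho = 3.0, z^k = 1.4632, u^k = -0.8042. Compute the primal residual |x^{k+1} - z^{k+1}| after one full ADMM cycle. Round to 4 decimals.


ADMM iteration with rho = 3.0, z^k = 1.4632, u^k = -0.8042
Step 1: x-update.
Minimize 5*x^2 + 5*x + (3.0/2)*(x - 1.4632 - 0.8042)^2
FOC: (2*5 + 3.0)*x = -5 + 3.0*(1.4632 + 0.8042)
x^{k+1} = 0.1386
Step 2: z-update.
Minimize 2*z^2 - 1*z + (3.0/2)*(0.1386 - z - 0.8042)^2
FOC: (2*2 + 3.0)*z = 1 + 3.0*(0.1386 - 0.8042)
z^{k+1} = -0.1424
Step 3: u-update.
u^{k+1} = -0.8042 + 0.1386 + 0.1424 = -0.5232
Step 4: Primal residual = |0.1386 + 0.1424| = 0.281


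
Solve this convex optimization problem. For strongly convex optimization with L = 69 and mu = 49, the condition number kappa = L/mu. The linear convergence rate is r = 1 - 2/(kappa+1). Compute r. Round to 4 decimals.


Step 1: Compute the condition number.
kappa = L/mu = 69/49 = 1.4082
Step 2: Compute the convergence rate.
r = 1 - 2/(kappa + 1) = 1 - 2*mu/(L + mu) = (L - mu)/(L + mu) = 20/118 = 0.1695


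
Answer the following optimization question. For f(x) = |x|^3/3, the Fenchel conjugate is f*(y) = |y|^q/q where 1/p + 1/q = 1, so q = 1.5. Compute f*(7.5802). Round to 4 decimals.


The conjugate exponent q satisfies 1/p + 1/q = 1.
p = 3, so q = 3/(3 - 1) = 1.5
|y|^q = 7.5802^1.5 = 20.8699
f*(7.5802) = 20.8699 / 1.5 = 13.9133


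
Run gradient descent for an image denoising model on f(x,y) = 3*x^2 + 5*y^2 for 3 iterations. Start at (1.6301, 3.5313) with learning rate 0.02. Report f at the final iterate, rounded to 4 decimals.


Gradient descent on f(x,y) = 3*x^2 + 5*y^2.
Starting point: (1.6301, 3.5313), alpha = 0.02
Step 1: grad_x = 2*3*1.6301 = 9.7806, grad_y = 2*5*3.5313 = 35.313
  x_1 = 1.6301 - 0.02*9.7806 = 1.4345
  y_1 = 3.5313 - 0.02*35.313 = 2.825
Step 2: grad_x = 2*3*1.4345 = 8.6069, grad_y = 2*5*2.825 = 28.2504
  x_2 = 1.4345 - 0.02*8.6069 = 1.2623
  y_2 = 2.825 - 0.02*28.2504 = 2.26
Step 3: grad_x = 2*3*1.2623 = 7.5741, grad_y = 2*5*2.26 = 22.6003
  x_3 = 1.2623 - 0.02*7.5741 = 1.1109
  y_3 = 2.26 - 0.02*22.6003 = 1.808
f(1.1109, 1.808) = 3*1.1109^2 + 5*1.808^2 = 20.0469


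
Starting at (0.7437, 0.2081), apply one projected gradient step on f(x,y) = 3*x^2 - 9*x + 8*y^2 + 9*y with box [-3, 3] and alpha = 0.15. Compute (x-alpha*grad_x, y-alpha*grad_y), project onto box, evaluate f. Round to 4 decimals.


Step 1: Compute gradient at (0.7437, 0.2081).
grad_x = 2*3*0.7437 - 9 = -4.5378
grad_y = 2*8*0.2081 + 9 = 12.3296
Step 2: Gradient step.
x_raw = 0.7437 - 0.15*-4.5378 = 1.4244
y_raw = 0.2081 - 0.15*12.3296 = -1.6413
Step 3: Project onto [-3, 3].
x_proj = clip(1.4244) = 1.4244
y_proj = clip(-1.6413) = -1.6413
Step 4: Evaluate f.
f(1.4244, -1.6413) = 0.0471


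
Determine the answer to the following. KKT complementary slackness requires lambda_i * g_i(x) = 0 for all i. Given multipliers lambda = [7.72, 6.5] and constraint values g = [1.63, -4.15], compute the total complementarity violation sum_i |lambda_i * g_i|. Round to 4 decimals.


KKT complementary slackness check:
lambda_1 * g_1 = 7.72 * 1.63 = 12.5836
lambda_2 * g_2 = 6.5 * -4.15 = -26.975
Total violation = 12.5836 + 26.975 = 39.5586


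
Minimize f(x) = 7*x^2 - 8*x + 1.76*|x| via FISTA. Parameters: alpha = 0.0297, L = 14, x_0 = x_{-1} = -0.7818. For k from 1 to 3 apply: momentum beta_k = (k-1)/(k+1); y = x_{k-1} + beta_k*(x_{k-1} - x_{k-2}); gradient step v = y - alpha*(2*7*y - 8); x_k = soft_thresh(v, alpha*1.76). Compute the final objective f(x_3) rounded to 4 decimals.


FISTA on f(x) = 7*x^2 - 8*x + 1.76*|x|
L = 14, alpha = 0.0297
Iteration 1: beta = 0.0, y = -0.7818 + 0.0*(-0.7818 + 0.7818) = -0.7818
  grad(y) = -18.9452, v = y - alpha*grad = -0.2191
  prox(v) = soft_thresh(-0.2191, 0.0523) = -0.1669
Iteration 2: beta = 0.3333, y = -0.1669 + 0.3333*(-0.1669 + 0.7818) = 0.0381
  grad(y) = -7.4662, v = y - alpha*grad = 0.2599
  prox(v) = soft_thresh(0.2599, 0.0523) = 0.2076
Iteration 3: beta = 0.5, y = 0.2076 + 0.5*(0.2076 + 0.1669) = 0.3948
  grad(y) = -2.4724, v = y - alpha*grad = 0.4683
  prox(v) = soft_thresh(0.4683, 0.0523) = 0.416
f(x_3) = 7*0.416^2 - 8*0.416 + 1.76*|0.416| = -1.3844


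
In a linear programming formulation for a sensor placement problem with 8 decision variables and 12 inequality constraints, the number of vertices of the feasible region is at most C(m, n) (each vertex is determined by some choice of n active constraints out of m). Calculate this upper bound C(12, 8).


Each vertex corresponds to some choice of n active constraints out of m, so the number of vertices is at most C(m, n) = m! / (n!(m-n)!).
m = 12, n = 8
Numerator: 12 * 11 * 10 * 9 * 8 * 7 * 6 * 5
Denominator: 8! = 40320
C(12, 8) = 495


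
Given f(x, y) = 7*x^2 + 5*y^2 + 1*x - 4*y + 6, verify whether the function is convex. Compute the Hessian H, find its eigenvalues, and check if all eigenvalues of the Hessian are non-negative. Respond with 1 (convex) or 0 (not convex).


The Hessian of f(x,y) = 7*x^2 + 5*y^2 + 1*x - 4*y + 6 is:
H = [[14, 0], [0, 10]]
Trace = 14 + 10 = 24
Determinant = 14*10 - (0)^2 = 140
Discriminant = (24)^2 - 4*140 = 16.0
Eigenvalues: lambda_1 = 10.0, lambda_2 = 14.0
The function is convex.

1


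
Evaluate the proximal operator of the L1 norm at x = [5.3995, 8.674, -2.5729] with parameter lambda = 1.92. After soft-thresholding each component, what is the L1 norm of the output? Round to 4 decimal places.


Soft-thresholding with lambda = 1.92:
prox(5.3995) = sign(5.3995)*max(|5.3995| - 1.92, 0) = 3.4795
prox(8.674) = sign(8.674)*max(|8.674| - 1.92, 0) = 6.754
prox(-2.5729) = sign(-2.5729)*max(|-2.5729| - 1.92, 0) = -0.6529
prox(x) = [3.4795, 6.754, -0.6529]
||prox(x)||_1 = 3.4795 + 6.754 + 0.6529 = 10.8864


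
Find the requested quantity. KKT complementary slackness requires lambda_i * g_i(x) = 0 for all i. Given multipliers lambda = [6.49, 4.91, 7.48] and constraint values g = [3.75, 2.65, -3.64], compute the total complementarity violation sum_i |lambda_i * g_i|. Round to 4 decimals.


KKT complementary slackness check:
lambda_1 * g_1 = 6.49 * 3.75 = 24.3375
lambda_2 * g_2 = 4.91 * 2.65 = 13.0115
lambda_3 * g_3 = 7.48 * -3.64 = -27.2272
Total violation = 24.3375 + 13.0115 + 27.2272 = 64.5762


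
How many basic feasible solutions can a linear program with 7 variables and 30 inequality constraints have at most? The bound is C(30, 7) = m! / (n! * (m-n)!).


Each vertex corresponds to some choice of n active constraints out of m, so the number of vertices is at most C(m, n) = m! / (n!(m-n)!).
m = 30, n = 7
Numerator: 30 * 29 * 28 * 27 * 26 * 25 * 24
Denominator: 7! = 5040
C(30, 7) = 2035800


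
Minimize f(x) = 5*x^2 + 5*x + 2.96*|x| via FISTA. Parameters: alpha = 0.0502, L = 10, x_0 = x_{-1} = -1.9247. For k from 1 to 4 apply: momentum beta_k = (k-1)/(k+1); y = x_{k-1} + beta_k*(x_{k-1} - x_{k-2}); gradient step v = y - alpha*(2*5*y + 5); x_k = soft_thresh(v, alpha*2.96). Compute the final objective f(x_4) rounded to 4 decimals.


FISTA on f(x) = 5*x^2 + 5*x + 2.96*|x|
L = 10, alpha = 0.0502
Iteration 1: beta = 0.0, y = -1.9247 + 0.0*(-1.9247 + 1.9247) = -1.9247
  grad(y) = -14.247, v = y - alpha*grad = -1.2095
  prox(v) = soft_thresh(-1.2095, 0.1486) = -1.0609
Iteration 2: beta = 0.3333, y = -1.0609 + 0.3333*(-1.0609 + 1.9247) = -0.773
  grad(y) = -2.7298, v = y - alpha*grad = -0.6359
  prox(v) = soft_thresh(-0.6359, 0.1486) = -0.4874
Iteration 3: beta = 0.5, y = -0.4874 + 0.5*(-0.4874 + 1.0609) = -0.2006
  grad(y) = 2.9943, v = y - alpha*grad = -0.3509
  prox(v) = soft_thresh(-0.3509, 0.1486) = -0.2023
Iteration 4: beta = 0.6, y = -0.2023 + 0.6*(-0.2023 + 0.4874) = -0.0313
  grad(y) = 4.6874, v = y - alpha*grad = -0.2666
  prox(v) = soft_thresh(-0.2666, 0.1486) = -0.118
f(x_4) = 5*(-0.118)^2 + 5*(-0.118) + 2.96*|-0.118| = -0.1711


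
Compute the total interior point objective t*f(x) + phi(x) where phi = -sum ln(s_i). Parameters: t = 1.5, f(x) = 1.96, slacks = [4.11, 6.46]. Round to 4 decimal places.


Step 1: Compute log-barrier.
ln values: [1.4134, 1.8656]
phi = -(1.4134 + 1.8656) = -3.2791
Step 2: Compute augmented objective.
t*f(x) = 1.5*1.96 = 2.94
Total = 2.94 - 3.2791 = -0.3391


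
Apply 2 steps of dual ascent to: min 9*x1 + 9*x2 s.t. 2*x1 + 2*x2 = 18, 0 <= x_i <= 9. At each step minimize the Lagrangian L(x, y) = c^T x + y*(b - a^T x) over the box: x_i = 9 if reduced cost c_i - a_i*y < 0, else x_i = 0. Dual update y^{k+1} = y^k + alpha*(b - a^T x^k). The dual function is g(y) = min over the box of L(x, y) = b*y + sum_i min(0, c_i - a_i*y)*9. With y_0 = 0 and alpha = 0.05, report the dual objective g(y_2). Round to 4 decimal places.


Dual ascent for LP: min 9*x1 + 9*x2, 2*x1 + 2*x2 = 18, 0 <= x_i <= 9
Step 1: y^k = 0.0, reduced costs: (9.0, 9.0)
  x^k = (0.0, 0.0), subgradient = b - a^T x = 18.0
  y^{k+1} = 0.0 + 0.05*18.0 = 0.9
Step 2: y^k = 0.9, reduced costs: (7.2, 7.2)
  x^k = (0.0, 0.0), subgradient = b - a^T x = 18.0
  y^{k+1} = 0.9 + 0.05*18.0 = 1.8
Dual objective at y_2 = 1.8: reduced costs (5.4, 5.4), box minimizer x = (0.0, 0.0)
g(y_2) = b*y + (c1 - a1*y)*x1 + (c2 - a2*y)*x2 = 18*1.8 + 5.4*0.0 + 5.4*0.0 = 32.4 + 0.0 + 0.0 = 32.4


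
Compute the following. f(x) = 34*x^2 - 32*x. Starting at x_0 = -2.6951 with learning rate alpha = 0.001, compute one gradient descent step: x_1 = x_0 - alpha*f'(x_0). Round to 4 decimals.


We compute the gradient at x_0 and apply the update.
f'(x) = 68*x - 32
f'(-2.6951) = 68*-2.6951 - 32 = -215.2668
x_1 = -2.6951 - 0.001*-215.2668 = -2.4798


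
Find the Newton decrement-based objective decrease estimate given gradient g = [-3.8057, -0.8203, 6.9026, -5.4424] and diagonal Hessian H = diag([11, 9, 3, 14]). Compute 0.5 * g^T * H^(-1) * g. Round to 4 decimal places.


Step 1: H is diagonal, so H^(-1) * g = [-0.346, -0.0911, 2.3009, -0.3887].
Step 2: g^T H^(-1) g = sum_i g_i^2 / H_ii
  = (-3.8057)^2/11 + (-0.8203)^2/9 + (6.9026)^2/3 + (-5.4424)^2/14
  = 1.3167 + 0.0748 + 15.882 + 2.1157 = 19.3891
Step 3: Objective decrease = 0.5 * g^T H^(-1) g = 9.6945


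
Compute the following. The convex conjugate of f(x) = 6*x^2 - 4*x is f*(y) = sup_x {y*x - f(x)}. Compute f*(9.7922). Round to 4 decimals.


f*(y) = sup_x {y*x - a*x^2 - b*x} = sup_x {(y-b)*x - a*x^2}
FOC: (y - b) - 2a*x = 0 => x* = (y - b)/(2a)
x* = (9.7922 + 4)/(2*6) = 1.1494
f*(9.7922) = (y-b)^2/(4a) = (9.7922 + 4)^2/(4*6)
= 190.2248/24 = 7.926


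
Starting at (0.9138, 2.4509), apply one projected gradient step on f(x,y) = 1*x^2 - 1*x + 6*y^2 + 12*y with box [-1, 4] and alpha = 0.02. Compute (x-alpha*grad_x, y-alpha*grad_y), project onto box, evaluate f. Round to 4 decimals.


Step 1: Compute gradient at (0.9138, 2.4509).
grad_x = 2*1*0.9138 - 1 = 0.8276
grad_y = 2*6*2.4509 + 12 = 41.4108
Step 2: Gradient step.
x_raw = 0.9138 - 0.02*0.8276 = 0.8972
y_raw = 2.4509 - 0.02*41.4108 = 1.6227
Step 3: Project onto [-1, 4].
x_proj = clip(0.8972) = 0.8972
y_proj = clip(1.6227) = 1.6227
Step 4: Evaluate f.
f(0.8972, 1.6227) = 35.1786


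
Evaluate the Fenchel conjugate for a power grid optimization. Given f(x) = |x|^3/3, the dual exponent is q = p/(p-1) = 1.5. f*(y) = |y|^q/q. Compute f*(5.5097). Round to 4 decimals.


The conjugate exponent q satisfies 1/p + 1/q = 1.
p = 3, so q = 3/(3 - 1) = 1.5
|y|^q = 5.5097^1.5 = 12.9328
f*(5.5097) = 12.9328 / 1.5 = 8.6219


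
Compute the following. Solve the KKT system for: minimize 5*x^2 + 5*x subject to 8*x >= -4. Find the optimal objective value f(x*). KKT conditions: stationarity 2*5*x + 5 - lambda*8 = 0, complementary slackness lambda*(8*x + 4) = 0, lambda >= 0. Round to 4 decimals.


Step 1: Try lambda = 0 (constraint inactive).
Stationarity: 2*5*x + 5 = 0
x* = -5/(2*5) = -0.5
Check constraint: 8*-0.5 = -4.0 >= -4 -- satisfied.
Step 2: Compute optimal value.
f(x*) = 5*(-0.5)^2 + 5*(-0.5) = -1.25


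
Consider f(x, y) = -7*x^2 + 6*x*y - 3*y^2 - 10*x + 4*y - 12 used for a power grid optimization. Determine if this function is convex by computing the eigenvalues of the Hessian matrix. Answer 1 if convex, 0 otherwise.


The Hessian of f(x,y) = -7*x^2 + 6*x*y - 3*y^2 - 10*x + 4*y - 12 is:
H = [[-14, 6], [6, -6]]
Trace = -14 - 6 = -20
Determinant = -14*-6 - (6)^2 = 48
Discriminant = (-20)^2 - 4*48 = 208.0
Eigenvalues: lambda_1 = -17.2111, lambda_2 = -2.7889
The function is not convex.

0


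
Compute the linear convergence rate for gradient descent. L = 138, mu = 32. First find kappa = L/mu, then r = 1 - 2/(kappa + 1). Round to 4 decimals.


Step 1: Compute the condition number.
kappa = L/mu = 138/32 = 4.3125
Step 2: Compute the convergence rate.
r = 1 - 2/(kappa + 1) = 1 - 2*mu/(L + mu) = (L - mu)/(L + mu) = 106/170 = 0.6235


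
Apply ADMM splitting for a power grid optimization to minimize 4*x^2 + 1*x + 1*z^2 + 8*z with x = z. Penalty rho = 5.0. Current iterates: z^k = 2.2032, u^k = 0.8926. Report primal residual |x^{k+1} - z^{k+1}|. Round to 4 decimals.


ADMM iteration with rho = 5.0, z^k = 2.2032, u^k = 0.8926
Step 1: x-update.
Minimize 4*x^2 + 1*x + (5.0/2)*(x - 2.2032 + 0.8926)^2
FOC: (2*4 + 5.0)*x = -1 + 5.0*(2.2032 - 0.8926)
x^{k+1} = 0.4272
Step 2: z-update.
Minimize 1*z^2 + 8*z + (5.0/2)*(0.4272 - z + 0.8926)^2
FOC: (2*1 + 5.0)*z = -8 + 5.0*(0.4272 + 0.8926)
z^{k+1} = -0.2002
Step 3: u-update.
u^{k+1} = 0.8926 + 0.4272 + 0.2002 = 1.5199
Step 4: Primal residual = |0.4272 + 0.2002| = 0.6273


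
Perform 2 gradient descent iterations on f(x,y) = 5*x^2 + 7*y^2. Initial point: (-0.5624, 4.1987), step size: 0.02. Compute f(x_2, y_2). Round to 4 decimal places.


Gradient descent on f(x,y) = 5*x^2 + 7*y^2.
Starting point: (-0.5624, 4.1987), alpha = 0.02
Step 1: grad_x = 2*5*-0.5624 = -5.624, grad_y = 2*7*4.1987 = 58.7818
  x_1 = -0.5624 - 0.02*-5.624 = -0.4499
  y_1 = 4.1987 - 0.02*58.7818 = 3.0231
Step 2: grad_x = 2*5*-0.4499 = -4.4992, grad_y = 2*7*3.0231 = 42.3229
  x_2 = -0.4499 - 0.02*-4.4992 = -0.3599
  y_2 = 3.0231 - 0.02*42.3229 = 2.1766
f(-0.3599, 2.1766) = 5*(-0.3599)^2 + 7*2.1766^2 = 33.8111


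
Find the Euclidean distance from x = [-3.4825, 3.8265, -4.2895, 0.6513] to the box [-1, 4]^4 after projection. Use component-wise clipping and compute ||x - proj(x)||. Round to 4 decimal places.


Project each component onto [-1, 4].
clip(-3.4825) = -1.0, clip(3.8265) = 3.8265, clip(-4.2895) = -1.0, clip(0.6513) = 0.6513
Projection = [-1.0, 3.8265, -1.0, 0.6513]
Squared diffs: [6.1628, 0.0, 10.8208, 0.0]
Distance = sqrt(16.9836) = 4.1211


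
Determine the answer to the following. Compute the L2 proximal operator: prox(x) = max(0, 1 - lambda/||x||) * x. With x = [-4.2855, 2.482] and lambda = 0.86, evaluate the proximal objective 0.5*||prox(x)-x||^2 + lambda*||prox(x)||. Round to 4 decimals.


Step 1: Compute ||x||.
||x|| = 4.9524
Step 2: Compute scaling factor.
scale = max(0, 1 - 0.86/4.9524) = 0.8263
Step 3: prox(x) = [-3.5413, 2.051]
||prox(x)|| = 4.0924
Step 4: Proximal objective.
0.5*||prox-x||^2 = 0.3698
lambda*||prox|| = 3.5195
Total = 3.8892


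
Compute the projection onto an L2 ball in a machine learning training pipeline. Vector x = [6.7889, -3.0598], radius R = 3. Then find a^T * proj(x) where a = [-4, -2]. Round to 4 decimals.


Step 1: Compute ||x|| (intermediates to 6 decimals).
||x|| = sqrt(6.7889^2 + (-3.0598)^2) = 7.446579
Step 2: Project.
Since ||x|| > R, scale = R/||x|| = 3/7.446579 = 0.40287, proj(x) = scale * x
proj(x) = [2.735044, -1.232702]
Step 3: Dot product.
a^T * proj(x) = -4*2.735044 - 2*(-1.232702) = -8.4748


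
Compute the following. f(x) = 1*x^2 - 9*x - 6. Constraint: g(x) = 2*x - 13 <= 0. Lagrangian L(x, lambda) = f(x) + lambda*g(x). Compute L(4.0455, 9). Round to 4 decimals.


Step 1: Evaluate f(x).
f(4.0455) = 1*4.0455^2 - 9*4.0455 - 6 = -26.0434
Step 2: Evaluate g(x).
g(4.0455) = 2*4.0455 - 13 = -4.909
Step 3: Compute Lagrangian.
L = -26.0434 + 9*-4.909 = -70.2244


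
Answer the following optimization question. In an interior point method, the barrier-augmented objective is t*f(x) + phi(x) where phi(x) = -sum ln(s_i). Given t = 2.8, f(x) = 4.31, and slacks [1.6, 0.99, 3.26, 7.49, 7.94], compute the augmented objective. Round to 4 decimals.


Step 1: Compute log-barrier.
ln values: [0.47, -0.0101, 1.1817, 2.0136, 2.0719]
phi = -(0.47 - 0.0101 + 1.1817 + 2.0136 + 2.0719) = -5.7272
Step 2: Compute augmented objective.
t*f(x) = 2.8*4.31 = 12.068
Total = 12.068 - 5.7272 = 6.3408


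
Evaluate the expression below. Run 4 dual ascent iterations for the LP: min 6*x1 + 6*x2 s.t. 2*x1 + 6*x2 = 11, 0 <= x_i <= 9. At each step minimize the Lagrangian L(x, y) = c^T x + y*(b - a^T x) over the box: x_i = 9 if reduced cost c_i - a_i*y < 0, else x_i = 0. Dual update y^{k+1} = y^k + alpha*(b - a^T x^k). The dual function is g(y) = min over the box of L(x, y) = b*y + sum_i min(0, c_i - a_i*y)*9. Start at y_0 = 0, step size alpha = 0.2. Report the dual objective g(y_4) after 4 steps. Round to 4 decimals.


Dual ascent for LP: min 6*x1 + 6*x2, 2*x1 + 6*x2 = 11, 0 <= x_i <= 9
Step 1: y^k = 0.0, reduced costs: (6.0, 6.0)
  x^k = (0.0, 0.0), subgradient = b - a^T x = 11.0
  y^{k+1} = 0.0 + 0.2*11.0 = 2.2
Step 2: y^k = 2.2, reduced costs: (1.6, -7.2)
  x^k = (0.0, 9.0), subgradient = b - a^T x = -43.0
  y^{k+1} = 2.2 + 0.2*-43.0 = -6.4
Step 3: y^k = -6.4, reduced costs: (18.8, 44.4)
  x^k = (0.0, 0.0), subgradient = b - a^T x = 11.0
  y^{k+1} = -6.4 + 0.2*11.0 = -4.2
Step 4: y^k = -4.2, reduced costs: (14.4, 31.2)
  x^k = (0.0, 0.0), subgradient = b - a^T x = 11.0
  y^{k+1} = -4.2 + 0.2*11.0 = -2.0
Dual objective at y_4 = -2.0: reduced costs (10.0, 18.0), box minimizer x = (0.0, 0.0)
g(y_4) = b*y + (c1 - a1*y)*x1 + (c2 - a2*y)*x2 = 11*(-2.0) + 10.0*0.0 + 18.0*0.0 = -22.0 + 0.0 + 0.0 = -22.0


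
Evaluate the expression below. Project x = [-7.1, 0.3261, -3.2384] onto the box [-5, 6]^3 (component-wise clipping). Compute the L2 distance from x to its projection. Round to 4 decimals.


Project each component onto [-5, 6].
clip(-7.1) = -5.0, clip(0.3261) = 0.3261, clip(-3.2384) = -3.2384
Projection = [-5.0, 0.3261, -3.2384]
Squared diffs: [4.41, 0.0, 0.0]
Distance = sqrt(4.41) = 2.1


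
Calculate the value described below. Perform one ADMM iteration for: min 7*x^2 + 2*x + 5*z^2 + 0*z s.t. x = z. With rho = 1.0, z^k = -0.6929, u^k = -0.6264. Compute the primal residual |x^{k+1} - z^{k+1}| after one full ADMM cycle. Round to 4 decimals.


ADMM iteration with rho = 1.0, z^k = -0.6929, u^k = -0.6264
Step 1: x-update.
Minimize 7*x^2 + 2*x + (1.0/2)*(x + 0.6929 - 0.6264)^2
FOC: (2*7 + 1.0)*x = -2 + 1.0*(-0.6929 + 0.6264)
x^{k+1} = -0.1378
Step 2: z-update.
Minimize 5*z^2 + 0*z + (1.0/2)*(-0.1378 - z - 0.6264)^2
FOC: (2*5 + 1.0)*z = 0 + 1.0*(-0.1378 - 0.6264)
z^{k+1} = -0.0695
Step 3: u-update.
u^{k+1} = -0.6264 - 0.1378 + 0.0695 = -0.6947
Step 4: Primal residual = |-0.1378 + 0.0695| = 0.0683


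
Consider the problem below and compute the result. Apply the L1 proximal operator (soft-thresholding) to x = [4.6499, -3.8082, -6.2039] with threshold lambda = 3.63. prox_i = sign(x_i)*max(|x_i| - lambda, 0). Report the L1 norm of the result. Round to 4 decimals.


Soft-thresholding with lambda = 3.63:
prox(4.6499) = sign(4.6499)*max(|4.6499| - 3.63, 0) = 1.0199
prox(-3.8082) = sign(-3.8082)*max(|-3.8082| - 3.63, 0) = -0.1782
prox(-6.2039) = sign(-6.2039)*max(|-6.2039| - 3.63, 0) = -2.5739
prox(x) = [1.0199, -0.1782, -2.5739]
||prox(x)||_1 = 1.0199 + 0.1782 + 2.5739 = 3.772


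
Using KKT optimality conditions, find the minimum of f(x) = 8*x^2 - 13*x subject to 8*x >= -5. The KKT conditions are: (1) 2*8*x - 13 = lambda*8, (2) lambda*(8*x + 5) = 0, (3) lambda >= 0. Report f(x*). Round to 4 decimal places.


Step 1: Try lambda = 0 (constraint inactive).
Stationarity: 2*8*x - 13 = 0
x* = 13/(2*8) = 0.8125
Check constraint: 8*0.8125 = 6.5 >= -5 -- satisfied.
Step 2: Compute optimal value.
f(x*) = 8*0.8125^2 - 13*0.8125 = -5.2813


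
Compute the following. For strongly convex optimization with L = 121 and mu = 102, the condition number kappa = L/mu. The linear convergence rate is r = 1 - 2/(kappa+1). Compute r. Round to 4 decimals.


Step 1: Compute the condition number.
kappa = L/mu = 121/102 = 1.1863
Step 2: Compute the convergence rate.
r = 1 - 2/(kappa + 1) = 1 - 2*mu/(L + mu) = (L - mu)/(L + mu) = 19/223 = 0.0852


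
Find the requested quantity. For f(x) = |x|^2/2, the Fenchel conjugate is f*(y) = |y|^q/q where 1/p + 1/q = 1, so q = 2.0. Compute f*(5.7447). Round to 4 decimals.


The conjugate exponent q satisfies 1/p + 1/q = 1.
p = 2, so q = 2/(2 - 1) = 2.0
|y|^q = 5.7447^2.0 = 33.0016
f*(5.7447) = 33.0016 / 2.0 = 16.5008


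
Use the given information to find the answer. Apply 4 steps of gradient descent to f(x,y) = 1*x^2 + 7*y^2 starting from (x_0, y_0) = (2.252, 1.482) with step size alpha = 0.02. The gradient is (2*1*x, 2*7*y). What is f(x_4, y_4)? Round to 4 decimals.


Gradient descent on f(x,y) = 1*x^2 + 7*y^2.
Starting point: (2.252, 1.482), alpha = 0.02
Step 1: grad_x = 2*1*2.252 = 4.504, grad_y = 2*7*1.482 = 20.748
  x_1 = 2.252 - 0.02*4.504 = 2.1619
  y_1 = 1.482 - 0.02*20.748 = 1.067
Step 2: grad_x = 2*1*2.1619 = 4.3238, grad_y = 2*7*1.067 = 14.9386
  x_2 = 2.1619 - 0.02*4.3238 = 2.0754
  y_2 = 1.067 - 0.02*14.9386 = 0.7683
Step 3: grad_x = 2*1*2.0754 = 4.1509, grad_y = 2*7*0.7683 = 10.7558
  x_3 = 2.0754 - 0.02*4.1509 = 1.9924
  y_3 = 0.7683 - 0.02*10.7558 = 0.5532
Step 4: grad_x = 2*1*1.9924 = 3.9849, grad_y = 2*7*0.5532 = 7.7441
  x_4 = 1.9924 - 0.02*3.9849 = 1.9127
  y_4 = 0.5532 - 0.02*7.7441 = 0.3983
f(1.9127, 0.3983) = 1*1.9127^2 + 7*0.3983^2 = 4.7689


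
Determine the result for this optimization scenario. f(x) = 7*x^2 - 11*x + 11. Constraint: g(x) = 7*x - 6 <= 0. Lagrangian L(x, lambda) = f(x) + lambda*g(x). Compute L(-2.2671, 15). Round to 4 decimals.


Step 1: Evaluate f(x).
f(-2.2671) = 7*(-2.2671)^2 - 11*(-2.2671) + 11 = 71.9163
Step 2: Evaluate g(x).
g(-2.2671) = 7*-2.2671 - 6 = -21.8697
Step 3: Compute Lagrangian.
L = 71.9163 + 15*-21.8697 = -256.1292


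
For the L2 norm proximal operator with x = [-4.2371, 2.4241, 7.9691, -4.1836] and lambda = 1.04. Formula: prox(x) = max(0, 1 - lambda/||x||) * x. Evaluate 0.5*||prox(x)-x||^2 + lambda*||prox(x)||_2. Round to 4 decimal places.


Step 1: Compute ||x||.
||x|| = 10.2391
Step 2: Compute scaling factor.
scale = max(0, 1 - 1.04/10.2391) = 0.8984
Step 3: prox(x) = [-3.8067, 2.1779, 7.1597, -3.7587]
||prox(x)|| = 9.1991
Step 4: Proximal objective.
0.5*||prox-x||^2 = 0.5408
lambda*||prox|| = 9.5671
Total = 10.1078


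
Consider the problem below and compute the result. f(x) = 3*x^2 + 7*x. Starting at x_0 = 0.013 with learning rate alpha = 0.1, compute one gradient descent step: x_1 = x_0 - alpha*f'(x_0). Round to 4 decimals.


We compute the gradient at x_0 and apply the update.
f'(x) = 6*x + 7
f'(0.013) = 6*0.013 + 7 = 7.078
x_1 = 0.013 - 0.1*7.078 = -0.6948


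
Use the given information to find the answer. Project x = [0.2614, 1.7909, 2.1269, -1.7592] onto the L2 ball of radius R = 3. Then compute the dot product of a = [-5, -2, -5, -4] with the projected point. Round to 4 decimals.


Step 1: Compute ||x|| (intermediates to 6 decimals).
||x|| = sqrt(0.2614^2 + 1.7909^2 + 2.1269^2 + (-1.7592)^2) = 3.300627
Step 2: Project.
Since ||x|| > R, scale = R/||x|| = 3/3.300627 = 0.908918, proj(x) = scale * x
proj(x) = [0.237591, 1.627781, 1.933178, -1.598969]
Step 3: Dot product.
a^T * proj(x) = -5*0.237591 - 2*1.627781 - 5*1.933178 - 4*(-1.598969) = -7.7135


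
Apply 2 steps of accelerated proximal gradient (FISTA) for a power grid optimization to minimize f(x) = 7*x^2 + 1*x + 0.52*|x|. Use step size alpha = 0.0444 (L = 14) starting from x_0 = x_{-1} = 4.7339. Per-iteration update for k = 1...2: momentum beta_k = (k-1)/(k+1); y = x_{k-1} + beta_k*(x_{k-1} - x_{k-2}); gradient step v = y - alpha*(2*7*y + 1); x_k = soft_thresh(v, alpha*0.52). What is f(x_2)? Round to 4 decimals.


FISTA on f(x) = 7*x^2 + 1*x + 0.52*|x|
L = 14, alpha = 0.0444
Iteration 1: beta = 0.0, y = 4.7339 + 0.0*(4.7339 - 4.7339) = 4.7339
  grad(y) = 67.2746, v = y - alpha*grad = 1.7469
  prox(v) = soft_thresh(1.7469, 0.0231) = 1.7238
Iteration 2: beta = 0.3333, y = 1.7238 + 0.3333*(1.7238 - 4.7339) = 0.7205
  grad(y) = 11.0864, v = y - alpha*grad = 0.2282
  prox(v) = soft_thresh(0.2282, 0.0231) = 0.2051
f(x_2) = 7*0.2051^2 + 1*0.2051 + 0.52*|0.2051| = 0.6064


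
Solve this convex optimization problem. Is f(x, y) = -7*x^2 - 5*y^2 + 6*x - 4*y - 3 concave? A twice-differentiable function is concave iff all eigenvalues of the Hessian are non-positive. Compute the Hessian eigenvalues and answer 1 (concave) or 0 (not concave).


The Hessian of f(x,y) = -7*x^2 - 5*y^2 + 6*x - 4*y - 3 is:
H = [[-14, 0], [0, -10]]
Trace = -14 - 10 = -24
Determinant = -14*-10 - (0)^2 = 140
Discriminant = (-24)^2 - 4*140 = 16.0
Eigenvalues: lambda_1 = -14.0, lambda_2 = -10.0
The function is concave.

1


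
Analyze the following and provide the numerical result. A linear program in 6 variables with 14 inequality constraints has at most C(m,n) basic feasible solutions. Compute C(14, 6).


Each vertex corresponds to some choice of n active constraints out of m, so the number of vertices is at most C(m, n) = m! / (n!(m-n)!).
m = 14, n = 6
Numerator: 14 * 13 * 12 * 11 * 10 * 9
Denominator: 6! = 720
C(14, 6) = 3003


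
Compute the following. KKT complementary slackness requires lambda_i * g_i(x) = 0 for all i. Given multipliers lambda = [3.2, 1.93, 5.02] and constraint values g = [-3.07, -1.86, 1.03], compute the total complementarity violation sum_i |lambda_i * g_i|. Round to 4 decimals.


KKT complementary slackness check:
lambda_1 * g_1 = 3.2 * -3.07 = -9.824
lambda_2 * g_2 = 1.93 * -1.86 = -3.5898
lambda_3 * g_3 = 5.02 * 1.03 = 5.1706
Total violation = 9.824 + 3.5898 + 5.1706 = 18.5844


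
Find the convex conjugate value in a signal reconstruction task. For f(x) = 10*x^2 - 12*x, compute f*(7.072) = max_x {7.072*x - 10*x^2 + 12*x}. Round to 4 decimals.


f*(y) = sup_x {y*x - a*x^2 - b*x} = sup_x {(y-b)*x - a*x^2}
FOC: (y - b) - 2a*x = 0 => x* = (y - b)/(2a)
x* = (7.072 + 12)/(2*10) = 0.9536
f*(7.072) = (y-b)^2/(4a) = (7.072 + 12)^2/(4*10)
= 363.7412/40 = 9.0935


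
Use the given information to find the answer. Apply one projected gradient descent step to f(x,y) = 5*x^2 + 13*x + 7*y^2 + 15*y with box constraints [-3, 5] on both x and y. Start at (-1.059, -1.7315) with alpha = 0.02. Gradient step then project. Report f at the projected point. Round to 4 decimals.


Step 1: Compute gradient at (-1.059, -1.7315).
grad_x = 2*5*-1.059 + 13 = 2.41
grad_y = 2*7*-1.7315 + 15 = -9.241
Step 2: Gradient step.
x_raw = -1.059 - 0.02*2.41 = -1.1072
y_raw = -1.7315 - 0.02*-9.241 = -1.5467
Step 3: Project onto [-3, 5].
x_proj = clip(-1.1072) = -1.1072
y_proj = clip(-1.5467) = -1.5467
Step 4: Evaluate f.
f(-1.1072, -1.5467) = -14.7188


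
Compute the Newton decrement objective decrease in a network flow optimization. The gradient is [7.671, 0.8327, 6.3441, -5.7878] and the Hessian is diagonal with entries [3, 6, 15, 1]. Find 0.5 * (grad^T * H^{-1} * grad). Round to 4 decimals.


Step 1: H is diagonal, so H^(-1) * g = [2.557, 0.1388, 0.4229, -5.7878].
Step 2: g^T H^(-1) g = sum_i g_i^2 / H_ii
  = (7.671)^2/3 + (0.8327)^2/6 + (6.3441)^2/15 + (-5.7878)^2/1
  = 19.6147 + 0.1156 + 2.6832 + 33.4986 = 55.9121
Step 3: Objective decrease = 0.5 * g^T H^(-1) g = 27.9561


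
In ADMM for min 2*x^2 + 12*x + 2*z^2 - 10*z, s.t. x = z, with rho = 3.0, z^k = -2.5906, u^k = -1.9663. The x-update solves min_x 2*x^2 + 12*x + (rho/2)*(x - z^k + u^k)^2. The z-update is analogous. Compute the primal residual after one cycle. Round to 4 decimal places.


ADMM iteration with rho = 3.0, z^k = -2.5906, u^k = -1.9663
Step 1: x-update.
Minimize 2*x^2 + 12*x + (3.0/2)*(x + 2.5906 - 1.9663)^2
FOC: (2*2 + 3.0)*x = -12 + 3.0*(-2.5906 + 1.9663)
x^{k+1} = -1.9818
Step 2: z-update.
Minimize 2*z^2 - 10*z + (3.0/2)*(-1.9818 - z - 1.9663)^2
FOC: (2*2 + 3.0)*z = 10 + 3.0*(-1.9818 - 1.9663)
z^{k+1} = -0.2635
Step 3: u-update.
u^{k+1} = -1.9663 - 1.9818 + 0.2635 = -3.6847
Step 4: Primal residual = |-1.9818 + 0.2635| = 1.7184


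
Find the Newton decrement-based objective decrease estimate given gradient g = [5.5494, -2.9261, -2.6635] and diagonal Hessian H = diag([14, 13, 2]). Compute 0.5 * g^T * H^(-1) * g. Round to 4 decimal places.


Step 1: H is diagonal, so H^(-1) * g = [0.3964, -0.2251, -1.3318].
Step 2: g^T H^(-1) g = sum_i g_i^2 / H_ii
  = (5.5494)^2/14 + (-2.9261)^2/13 + (-2.6635)^2/2
  = 2.1997 + 0.6586 + 3.5471 = 6.4054
Step 3: Objective decrease = 0.5 * g^T H^(-1) g = 3.2027


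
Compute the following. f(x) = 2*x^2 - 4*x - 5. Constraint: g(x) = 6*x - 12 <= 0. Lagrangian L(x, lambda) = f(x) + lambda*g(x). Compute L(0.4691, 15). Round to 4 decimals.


Step 1: Evaluate f(x).
f(0.4691) = 2*0.4691^2 - 4*0.4691 - 5 = -6.4363
Step 2: Evaluate g(x).
g(0.4691) = 6*0.4691 - 12 = -9.1854
Step 3: Compute Lagrangian.
L = -6.4363 + 15*-9.1854 = -144.2173


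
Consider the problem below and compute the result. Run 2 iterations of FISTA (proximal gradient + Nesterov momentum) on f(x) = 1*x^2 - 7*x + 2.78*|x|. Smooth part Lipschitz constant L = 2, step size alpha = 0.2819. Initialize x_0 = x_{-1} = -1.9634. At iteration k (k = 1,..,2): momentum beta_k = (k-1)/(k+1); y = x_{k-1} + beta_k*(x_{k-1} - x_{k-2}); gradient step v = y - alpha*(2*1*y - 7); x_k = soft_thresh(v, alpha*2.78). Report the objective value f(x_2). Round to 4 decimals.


FISTA on f(x) = 1*x^2 - 7*x + 2.78*|x|
L = 2, alpha = 0.2819
Iteration 1: beta = 0.0, y = -1.9634 + 0.0*(-1.9634 + 1.9634) = -1.9634
  grad(y) = -10.9268, v = y - alpha*grad = 1.1169
  prox(v) = soft_thresh(1.1169, 0.7837) = 0.3332
Iteration 2: beta = 0.3333, y = 0.3332 + 0.3333*(0.3332 + 1.9634) = 1.0987
  grad(y) = -4.8026, v = y - alpha*grad = 2.4526
  prox(v) = soft_thresh(2.4526, 0.7837) = 1.6689
f(x_2) = 1*1.6689^2 - 7*1.6689 + 2.78*|1.6689| = -4.2575
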